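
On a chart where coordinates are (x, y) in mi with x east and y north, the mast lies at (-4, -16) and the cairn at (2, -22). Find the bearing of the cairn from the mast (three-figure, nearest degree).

Δeast = 2 − -4 = 6.00; Δnorth = -22 − -16 = -6.00.
Bearing = atan2(Δeast, Δnorth) mod 360° = 135.00° ≈ 135°.

135°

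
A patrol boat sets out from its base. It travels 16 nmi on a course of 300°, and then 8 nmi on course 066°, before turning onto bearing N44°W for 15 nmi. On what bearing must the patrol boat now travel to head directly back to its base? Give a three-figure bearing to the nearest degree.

142°

Leg 1 (300°, 16 nmi): east 16 sin 300° = -13.86, north 16 cos 300° = 8.00
Leg 2 (066°, 8 nmi): east 8 sin 66° = 7.31, north 8 cos 66° = 3.25
Leg 3 (N44°W, 15 nmi): east 15 sin 316° = -10.42, north 15 cos 316° = 10.79
Net displacement: -16.97 east, 22.04 north. Direction back to start is (16.97, -22.04): bearing = atan2(16.97, -22.04) mod 360° = 142.41° ≈ 142°.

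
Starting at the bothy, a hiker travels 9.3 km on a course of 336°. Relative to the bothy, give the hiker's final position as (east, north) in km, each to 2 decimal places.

(-3.78, 8.50)

Leg 1 (336°, 9.3 km): east 9.3 sin 336° = -3.78, north 9.3 cos 336° = 8.50
Summing: -3.78 km east, 8.50 km north → (-3.78, 8.50).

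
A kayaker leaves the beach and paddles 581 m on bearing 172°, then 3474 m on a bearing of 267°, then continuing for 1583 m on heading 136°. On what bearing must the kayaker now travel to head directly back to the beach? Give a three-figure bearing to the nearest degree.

Leg 1 (172°, 581 m): east 581 sin 172° = 80.86, north 581 cos 172° = -575.35
Leg 2 (267°, 3474 m): east 3474 sin 267° = -3469.24, north 3474 cos 267° = -181.82
Leg 3 (136°, 1583 m): east 1583 sin 136° = 1099.64, north 1583 cos 136° = -1138.71
Net displacement: -2288.74 east, -1895.88 north. Direction back to start is (2288.74, 1895.88): bearing = atan2(2288.74, 1895.88) mod 360° = 50.36° ≈ 050°.

050°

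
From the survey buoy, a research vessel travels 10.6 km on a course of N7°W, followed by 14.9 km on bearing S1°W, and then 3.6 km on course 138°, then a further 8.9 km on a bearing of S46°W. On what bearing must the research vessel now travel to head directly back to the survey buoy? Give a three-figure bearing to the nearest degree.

023°

Leg 1 (N7°W, 10.6 km): east 10.6 sin 353° = -1.29, north 10.6 cos 353° = 10.52
Leg 2 (S1°W, 14.9 km): east 14.9 sin 181° = -0.26, north 14.9 cos 181° = -14.90
Leg 3 (138°, 3.6 km): east 3.6 sin 138° = 2.41, north 3.6 cos 138° = -2.68
Leg 4 (S46°W, 8.9 km): east 8.9 sin 226° = -6.40, north 8.9 cos 226° = -6.18
Net displacement: -5.55 east, -13.23 north. Direction back to start is (5.55, 13.23): bearing = atan2(5.55, 13.23) mod 360° = 22.73° ≈ 023°.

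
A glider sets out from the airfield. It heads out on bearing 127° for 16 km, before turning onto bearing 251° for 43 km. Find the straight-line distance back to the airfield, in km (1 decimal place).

Leg 1 (127°, 16 km): east 16 sin 127° = 12.78, north 16 cos 127° = -9.63
Leg 2 (251°, 43 km): east 43 sin 251° = -40.66, north 43 cos 251° = -14.00
Net: -27.88 east, -23.63 north. Distance = √((-27.88)² + (-23.63)²) = 36.545 km.

36.5 km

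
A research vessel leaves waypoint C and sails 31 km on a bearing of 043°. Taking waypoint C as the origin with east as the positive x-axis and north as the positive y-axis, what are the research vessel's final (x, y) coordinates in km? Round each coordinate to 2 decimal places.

(21.14, 22.67)

Leg 1 (043°, 31 km): east 31 sin 43° = 21.14, north 31 cos 43° = 22.67
Summing: 21.14 km east, 22.67 km north → (21.14, 22.67).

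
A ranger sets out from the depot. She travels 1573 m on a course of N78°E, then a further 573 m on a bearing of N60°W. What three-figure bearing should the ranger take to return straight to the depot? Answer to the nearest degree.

Leg 1 (N78°E, 1573 m): east 1573 sin 78° = 1538.63, north 1573 cos 78° = 327.05
Leg 2 (N60°W, 573 m): east 573 sin 300° = -496.23, north 573 cos 300° = 286.50
Net displacement: 1042.39 east, 613.55 north. Direction back to start is (-1042.39, -613.55): bearing = atan2(-1042.39, -613.55) mod 360° = 239.52° ≈ 240°.

240°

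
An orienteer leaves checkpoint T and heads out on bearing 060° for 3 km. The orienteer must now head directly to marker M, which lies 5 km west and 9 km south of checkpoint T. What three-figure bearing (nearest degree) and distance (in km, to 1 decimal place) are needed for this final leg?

Leg 1 (060°, 3 km): east 3 sin 60° = 2.60, north 3 cos 60° = 1.50
Current position: (2.60, 1.50). Target: (-5, -9). Remaining: Δeast = -7.60, Δnorth = -10.50.
Bearing = atan2(-7.60, -10.50) mod 360° = 215.89°; distance = √((-7.60)² + (-10.50)²) = 12.961 km.

216°, 13.0 km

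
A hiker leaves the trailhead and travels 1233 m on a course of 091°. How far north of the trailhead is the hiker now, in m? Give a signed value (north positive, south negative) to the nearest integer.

-22 m

Leg 1 (091°, 1233 m): east 1233 sin 91° = 1232.81, north 1233 cos 91° = -21.52
Net north component: -21.52 m.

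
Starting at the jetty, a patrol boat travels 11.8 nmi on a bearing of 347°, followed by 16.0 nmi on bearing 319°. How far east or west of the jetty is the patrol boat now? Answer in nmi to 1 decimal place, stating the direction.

Leg 1 (347°, 11.8 nmi): east 11.8 sin 347° = -2.65, north 11.8 cos 347° = 11.50
Leg 2 (319°, 16.0 nmi): east 16.0 sin 319° = -10.50, north 16.0 cos 319° = 12.08
Net east component: -13.15 nmi.

13.2 nmi west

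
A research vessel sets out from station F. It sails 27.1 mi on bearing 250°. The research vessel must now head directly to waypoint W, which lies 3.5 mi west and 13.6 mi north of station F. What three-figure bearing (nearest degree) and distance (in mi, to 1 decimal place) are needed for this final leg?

044°, 31.7 mi

Leg 1 (250°, 27.1 mi): east 27.1 sin 250° = -25.47, north 27.1 cos 250° = -9.27
Current position: (-25.47, -9.27). Target: (-3.5, 13.6). Remaining: Δeast = 21.97, Δnorth = 22.87.
Bearing = atan2(21.97, 22.87) mod 360° = 43.85°; distance = √((21.97)² + (22.87)²) = 31.709 mi.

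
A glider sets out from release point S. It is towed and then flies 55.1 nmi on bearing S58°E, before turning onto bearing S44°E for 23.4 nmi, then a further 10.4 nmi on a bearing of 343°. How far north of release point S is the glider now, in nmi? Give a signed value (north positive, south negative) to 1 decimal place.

Leg 1 (S58°E, 55.1 nmi): east 55.1 sin 122° = 46.73, north 55.1 cos 122° = -29.20
Leg 2 (S44°E, 23.4 nmi): east 23.4 sin 136° = 16.26, north 23.4 cos 136° = -16.83
Leg 3 (343°, 10.4 nmi): east 10.4 sin 343° = -3.04, north 10.4 cos 343° = 9.95
Net north component: -36.09 nmi.

-36.1 nmi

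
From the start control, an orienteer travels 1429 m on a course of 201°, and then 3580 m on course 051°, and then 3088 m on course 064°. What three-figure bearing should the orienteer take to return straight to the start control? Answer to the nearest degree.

246°

Leg 1 (201°, 1429 m): east 1429 sin 201° = -512.11, north 1429 cos 201° = -1334.09
Leg 2 (051°, 3580 m): east 3580 sin 51° = 2782.18, north 3580 cos 51° = 2252.97
Leg 3 (064°, 3088 m): east 3088 sin 64° = 2775.48, north 3088 cos 64° = 1353.69
Net displacement: 5045.55 east, 2272.57 north. Direction back to start is (-5045.55, -2272.57): bearing = atan2(-5045.55, -2272.57) mod 360° = 245.75° ≈ 246°.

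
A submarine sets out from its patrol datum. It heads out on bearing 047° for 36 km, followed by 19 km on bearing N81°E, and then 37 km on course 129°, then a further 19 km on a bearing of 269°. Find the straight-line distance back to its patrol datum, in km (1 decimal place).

55.0 km

Leg 1 (047°, 36 km): east 36 sin 47° = 26.33, north 36 cos 47° = 24.55
Leg 2 (N81°E, 19 km): east 19 sin 81° = 18.77, north 19 cos 81° = 2.97
Leg 3 (129°, 37 km): east 37 sin 129° = 28.75, north 37 cos 129° = -23.28
Leg 4 (269°, 19 km): east 19 sin 269° = -19.00, north 19 cos 269° = -0.33
Net: 54.85 east, 3.91 north. Distance = √((54.85)² + (3.91)²) = 54.991 km.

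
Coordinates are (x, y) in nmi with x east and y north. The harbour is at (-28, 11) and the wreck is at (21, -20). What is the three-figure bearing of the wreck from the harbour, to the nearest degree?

122°

Δeast = 21 − -28 = 49.00; Δnorth = -20 − 11 = -31.00.
Bearing = atan2(Δeast, Δnorth) mod 360° = 122.32° ≈ 122°.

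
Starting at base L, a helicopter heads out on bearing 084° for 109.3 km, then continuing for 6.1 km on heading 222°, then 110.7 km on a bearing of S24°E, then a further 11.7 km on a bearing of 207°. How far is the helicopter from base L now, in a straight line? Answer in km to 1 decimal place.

178.3 km

Leg 1 (084°, 109.3 km): east 109.3 sin 84° = 108.70, north 109.3 cos 84° = 11.42
Leg 2 (222°, 6.1 km): east 6.1 sin 222° = -4.08, north 6.1 cos 222° = -4.53
Leg 3 (S24°E, 110.7 km): east 110.7 sin 156° = 45.03, north 110.7 cos 156° = -101.13
Leg 4 (207°, 11.7 km): east 11.7 sin 207° = -5.31, north 11.7 cos 207° = -10.42
Net: 144.33 east, -104.66 north. Distance = √((144.33)² + (-104.66)²) = 178.287 km.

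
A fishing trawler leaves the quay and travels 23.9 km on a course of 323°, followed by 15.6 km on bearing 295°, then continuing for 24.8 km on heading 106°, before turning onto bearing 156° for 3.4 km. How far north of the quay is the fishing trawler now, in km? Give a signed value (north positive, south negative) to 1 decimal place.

15.7 km

Leg 1 (323°, 23.9 km): east 23.9 sin 323° = -14.38, north 23.9 cos 323° = 19.09
Leg 2 (295°, 15.6 km): east 15.6 sin 295° = -14.14, north 15.6 cos 295° = 6.59
Leg 3 (106°, 24.8 km): east 24.8 sin 106° = 23.84, north 24.8 cos 106° = -6.84
Leg 4 (156°, 3.4 km): east 3.4 sin 156° = 1.38, north 3.4 cos 156° = -3.11
Net north component: 15.74 km.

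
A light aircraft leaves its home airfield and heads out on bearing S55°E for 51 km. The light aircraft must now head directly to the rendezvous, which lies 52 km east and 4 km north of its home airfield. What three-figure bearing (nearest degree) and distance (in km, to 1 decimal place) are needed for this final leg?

Leg 1 (S55°E, 51 km): east 51 sin 125° = 41.78, north 51 cos 125° = -29.25
Current position: (41.78, -29.25). Target: (52, 4). Remaining: Δeast = 10.22, Δnorth = 33.25.
Bearing = atan2(10.22, 33.25) mod 360° = 17.09°; distance = √((10.22)² + (33.25)²) = 34.788 km.

017°, 34.8 km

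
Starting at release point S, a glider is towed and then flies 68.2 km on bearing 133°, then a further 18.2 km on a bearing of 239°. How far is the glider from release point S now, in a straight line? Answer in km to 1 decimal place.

Leg 1 (133°, 68.2 km): east 68.2 sin 133° = 49.88, north 68.2 cos 133° = -46.51
Leg 2 (239°, 18.2 km): east 18.2 sin 239° = -15.60, north 18.2 cos 239° = -9.37
Net: 34.28 east, -55.89 north. Distance = √((34.28)² + (-55.89)²) = 65.561 km.

65.6 km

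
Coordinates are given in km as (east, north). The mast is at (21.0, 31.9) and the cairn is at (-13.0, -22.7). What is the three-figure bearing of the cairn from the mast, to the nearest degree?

212°

Δeast = -13.0 − 21.0 = -34.00; Δnorth = -22.7 − 31.9 = -54.60.
Bearing = atan2(Δeast, Δnorth) mod 360° = 211.91° ≈ 212°.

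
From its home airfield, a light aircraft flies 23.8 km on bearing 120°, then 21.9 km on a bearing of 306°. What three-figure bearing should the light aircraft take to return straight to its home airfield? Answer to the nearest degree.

251°

Leg 1 (120°, 23.8 km): east 23.8 sin 120° = 20.61, north 23.8 cos 120° = -11.90
Leg 2 (306°, 21.9 km): east 21.9 sin 306° = -17.72, north 21.9 cos 306° = 12.87
Net displacement: 2.89 east, 0.97 north. Direction back to start is (-2.89, -0.97): bearing = atan2(-2.89, -0.97) mod 360° = 251.43° ≈ 251°.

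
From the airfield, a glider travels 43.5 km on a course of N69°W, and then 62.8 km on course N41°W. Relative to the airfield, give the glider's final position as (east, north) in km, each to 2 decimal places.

Leg 1 (N69°W, 43.5 km): east 43.5 sin 291° = -40.61, north 43.5 cos 291° = 15.59
Leg 2 (N41°W, 62.8 km): east 62.8 sin 319° = -41.20, north 62.8 cos 319° = 47.40
Summing: -81.81 km east, 62.98 km north → (-81.81, 62.98).

(-81.81, 62.98)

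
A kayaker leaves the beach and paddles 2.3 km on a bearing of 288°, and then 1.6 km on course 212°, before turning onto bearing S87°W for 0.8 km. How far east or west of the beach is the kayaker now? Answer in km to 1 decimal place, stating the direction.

Leg 1 (288°, 2.3 km): east 2.3 sin 288° = -2.19, north 2.3 cos 288° = 0.71
Leg 2 (212°, 1.6 km): east 1.6 sin 212° = -0.85, north 1.6 cos 212° = -1.36
Leg 3 (S87°W, 0.8 km): east 0.8 sin 267° = -0.80, north 0.8 cos 267° = -0.04
Net east component: -3.83 km.

3.8 km west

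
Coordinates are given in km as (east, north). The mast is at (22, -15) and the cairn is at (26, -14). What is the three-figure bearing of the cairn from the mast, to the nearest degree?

Δeast = 26 − 22 = 4.00; Δnorth = -14 − -15 = 1.00.
Bearing = atan2(Δeast, Δnorth) mod 360° = 75.96° ≈ 076°.

076°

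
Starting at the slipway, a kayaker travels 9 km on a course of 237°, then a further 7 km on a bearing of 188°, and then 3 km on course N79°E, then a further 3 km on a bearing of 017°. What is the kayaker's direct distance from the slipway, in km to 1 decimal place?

9.6 km

Leg 1 (237°, 9 km): east 9 sin 237° = -7.55, north 9 cos 237° = -4.90
Leg 2 (188°, 7 km): east 7 sin 188° = -0.97, north 7 cos 188° = -6.93
Leg 3 (N79°E, 3 km): east 3 sin 79° = 2.94, north 3 cos 79° = 0.57
Leg 4 (017°, 3 km): east 3 sin 17° = 0.88, north 3 cos 17° = 2.87
Net: -4.70 east, -8.39 north. Distance = √((-4.70)² + (-8.39)²) = 9.619 km.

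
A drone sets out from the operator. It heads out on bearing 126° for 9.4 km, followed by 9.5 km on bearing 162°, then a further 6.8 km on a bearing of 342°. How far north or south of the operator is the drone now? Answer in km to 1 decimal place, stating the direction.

Leg 1 (126°, 9.4 km): east 9.4 sin 126° = 7.60, north 9.4 cos 126° = -5.53
Leg 2 (162°, 9.5 km): east 9.5 sin 162° = 2.94, north 9.5 cos 162° = -9.04
Leg 3 (342°, 6.8 km): east 6.8 sin 342° = -2.10, north 6.8 cos 342° = 6.47
Net north component: -8.09 km.

8.1 km south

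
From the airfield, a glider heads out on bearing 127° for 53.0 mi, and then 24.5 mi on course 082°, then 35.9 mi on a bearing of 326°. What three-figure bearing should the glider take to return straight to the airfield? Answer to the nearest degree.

Leg 1 (127°, 53.0 mi): east 53.0 sin 127° = 42.33, north 53.0 cos 127° = -31.90
Leg 2 (082°, 24.5 mi): east 24.5 sin 82° = 24.26, north 24.5 cos 82° = 3.41
Leg 3 (326°, 35.9 mi): east 35.9 sin 326° = -20.08, north 35.9 cos 326° = 29.76
Net displacement: 46.51 east, 1.28 north. Direction back to start is (-46.51, -1.28): bearing = atan2(-46.51, -1.28) mod 360° = 268.43° ≈ 268°.

268°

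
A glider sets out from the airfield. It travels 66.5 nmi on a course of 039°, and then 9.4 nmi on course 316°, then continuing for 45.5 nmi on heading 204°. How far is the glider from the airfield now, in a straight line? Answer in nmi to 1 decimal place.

Leg 1 (039°, 66.5 nmi): east 66.5 sin 39° = 41.85, north 66.5 cos 39° = 51.68
Leg 2 (316°, 9.4 nmi): east 9.4 sin 316° = -6.53, north 9.4 cos 316° = 6.76
Leg 3 (204°, 45.5 nmi): east 45.5 sin 204° = -18.51, north 45.5 cos 204° = -41.57
Net: 16.81 east, 16.88 north. Distance = √((16.81)² + (16.88)²) = 23.822 nmi.

23.8 nmi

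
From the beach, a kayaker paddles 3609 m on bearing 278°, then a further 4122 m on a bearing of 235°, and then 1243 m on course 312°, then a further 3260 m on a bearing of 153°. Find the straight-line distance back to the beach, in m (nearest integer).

7508 m

Leg 1 (278°, 3609 m): east 3609 sin 278° = -3573.88, north 3609 cos 278° = 502.28
Leg 2 (235°, 4122 m): east 4122 sin 235° = -3376.54, north 4122 cos 235° = -2364.28
Leg 3 (312°, 1243 m): east 1243 sin 312° = -923.73, north 1243 cos 312° = 831.73
Leg 4 (153°, 3260 m): east 3260 sin 153° = 1480.01, north 3260 cos 153° = -2904.68
Net: -6394.14 east, -3934.96 north. Distance = √((-6394.14)² + (-3934.96)²) = 7507.926 m.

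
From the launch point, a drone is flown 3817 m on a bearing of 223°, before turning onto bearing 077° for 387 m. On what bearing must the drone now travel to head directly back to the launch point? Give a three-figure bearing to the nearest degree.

Leg 1 (223°, 3817 m): east 3817 sin 223° = -2603.19, north 3817 cos 223° = -2791.58
Leg 2 (077°, 387 m): east 387 sin 77° = 377.08, north 387 cos 77° = 87.06
Net displacement: -2226.11 east, -2704.52 north. Direction back to start is (2226.11, 2704.52): bearing = atan2(2226.11, 2704.52) mod 360° = 39.46° ≈ 039°.

039°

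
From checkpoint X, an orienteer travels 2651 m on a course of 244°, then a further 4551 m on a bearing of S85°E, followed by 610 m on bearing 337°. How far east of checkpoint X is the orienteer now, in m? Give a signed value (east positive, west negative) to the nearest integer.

Leg 1 (244°, 2651 m): east 2651 sin 244° = -2382.70, north 2651 cos 244° = -1162.12
Leg 2 (S85°E, 4551 m): east 4551 sin 95° = 4533.68, north 4551 cos 95° = -396.65
Leg 3 (337°, 610 m): east 610 sin 337° = -238.35, north 610 cos 337° = 561.51
Net east component: 1912.63 m.

1913 m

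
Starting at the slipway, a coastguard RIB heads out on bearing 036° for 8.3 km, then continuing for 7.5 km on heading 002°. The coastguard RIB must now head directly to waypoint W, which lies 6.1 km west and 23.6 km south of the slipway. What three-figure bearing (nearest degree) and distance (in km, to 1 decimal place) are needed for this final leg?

Leg 1 (036°, 8.3 km): east 8.3 sin 36° = 4.88, north 8.3 cos 36° = 6.71
Leg 2 (002°, 7.5 km): east 7.5 sin 2° = 0.26, north 7.5 cos 2° = 7.50
Current position: (5.14, 14.21). Target: (-6.1, -23.6). Remaining: Δeast = -11.24, Δnorth = -37.81.
Bearing = atan2(-11.24, -37.81) mod 360° = 196.56°; distance = √((-11.24)² + (-37.81)²) = 39.446 km.

197°, 39.4 km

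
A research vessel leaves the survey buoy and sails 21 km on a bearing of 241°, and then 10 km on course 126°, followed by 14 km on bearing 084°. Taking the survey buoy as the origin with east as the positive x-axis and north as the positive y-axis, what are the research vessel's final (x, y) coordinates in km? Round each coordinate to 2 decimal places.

(3.65, -14.60)

Leg 1 (241°, 21 km): east 21 sin 241° = -18.37, north 21 cos 241° = -10.18
Leg 2 (126°, 10 km): east 10 sin 126° = 8.09, north 10 cos 126° = -5.88
Leg 3 (084°, 14 km): east 14 sin 84° = 13.92, north 14 cos 84° = 1.46
Summing: 3.65 km east, -14.60 km north → (3.65, -14.60).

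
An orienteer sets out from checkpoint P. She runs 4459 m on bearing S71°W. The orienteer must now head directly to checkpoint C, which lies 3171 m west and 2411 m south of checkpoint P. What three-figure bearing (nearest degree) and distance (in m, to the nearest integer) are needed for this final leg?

Leg 1 (S71°W, 4459 m): east 4459 sin 251° = -4216.07, north 4459 cos 251° = -1451.71
Current position: (-4216.07, -1451.71). Target: (-3171, -2411). Remaining: Δeast = 1045.07, Δnorth = -959.29.
Bearing = atan2(1045.07, -959.29) mod 360° = 132.55°; distance = √((1045.07)² + (-959.29)²) = 1418.593 m.

133°, 1419 m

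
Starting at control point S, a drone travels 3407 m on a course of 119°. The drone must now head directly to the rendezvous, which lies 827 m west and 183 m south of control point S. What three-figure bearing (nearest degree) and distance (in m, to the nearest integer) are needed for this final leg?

Leg 1 (119°, 3407 m): east 3407 sin 119° = 2979.83, north 3407 cos 119° = -1651.75
Current position: (2979.83, -1651.75). Target: (-827, -183). Remaining: Δeast = -3806.83, Δnorth = 1468.75.
Bearing = atan2(-3806.83, 1468.75) mod 360° = 291.10°; distance = √((-3806.83)² + (1468.75)²) = 4080.339 m.

291°, 4080 m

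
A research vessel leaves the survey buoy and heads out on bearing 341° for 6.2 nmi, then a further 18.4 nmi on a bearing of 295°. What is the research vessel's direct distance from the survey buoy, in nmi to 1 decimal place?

Leg 1 (341°, 6.2 nmi): east 6.2 sin 341° = -2.02, north 6.2 cos 341° = 5.86
Leg 2 (295°, 18.4 nmi): east 18.4 sin 295° = -16.68, north 18.4 cos 295° = 7.78
Net: -18.69 east, 13.64 north. Distance = √((-18.69)² + (13.64)²) = 23.141 nmi.

23.1 nmi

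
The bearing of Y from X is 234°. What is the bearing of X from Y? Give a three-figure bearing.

054°

Back-bearing = 234° − 180° = 054°.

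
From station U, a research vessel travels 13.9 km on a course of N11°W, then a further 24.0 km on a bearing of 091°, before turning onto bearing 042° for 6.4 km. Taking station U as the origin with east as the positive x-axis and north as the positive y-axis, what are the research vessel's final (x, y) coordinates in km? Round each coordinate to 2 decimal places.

(25.63, 17.98)

Leg 1 (N11°W, 13.9 km): east 13.9 sin 349° = -2.65, north 13.9 cos 349° = 13.64
Leg 2 (091°, 24.0 km): east 24.0 sin 91° = 24.00, north 24.0 cos 91° = -0.42
Leg 3 (042°, 6.4 km): east 6.4 sin 42° = 4.28, north 6.4 cos 42° = 4.76
Summing: 25.63 km east, 17.98 km north → (25.63, 17.98).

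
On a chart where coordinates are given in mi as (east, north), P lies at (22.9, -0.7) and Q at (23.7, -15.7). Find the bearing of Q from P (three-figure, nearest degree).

177°

Δeast = 23.7 − 22.9 = 0.80; Δnorth = -15.7 − -0.7 = -15.00.
Bearing = atan2(Δeast, Δnorth) mod 360° = 176.95° ≈ 177°.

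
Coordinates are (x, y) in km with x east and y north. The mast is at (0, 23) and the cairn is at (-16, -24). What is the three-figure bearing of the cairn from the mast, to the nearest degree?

199°

Δeast = -16 − 0 = -16.00; Δnorth = -24 − 23 = -47.00.
Bearing = atan2(Δeast, Δnorth) mod 360° = 198.80° ≈ 199°.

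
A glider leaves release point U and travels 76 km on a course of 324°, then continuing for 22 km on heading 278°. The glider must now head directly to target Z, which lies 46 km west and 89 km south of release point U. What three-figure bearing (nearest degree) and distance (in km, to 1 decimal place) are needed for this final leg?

172°, 154.9 km

Leg 1 (324°, 76 km): east 76 sin 324° = -44.67, north 76 cos 324° = 61.49
Leg 2 (278°, 22 km): east 22 sin 278° = -21.79, north 22 cos 278° = 3.06
Current position: (-66.46, 64.55). Target: (-46, -89). Remaining: Δeast = 20.46, Δnorth = -153.55.
Bearing = atan2(20.46, -153.55) mod 360° = 172.41°; distance = √((20.46)² + (-153.55)²) = 154.904 km.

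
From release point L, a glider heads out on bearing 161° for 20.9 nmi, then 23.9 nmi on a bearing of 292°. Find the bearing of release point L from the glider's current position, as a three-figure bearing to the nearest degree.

Leg 1 (161°, 20.9 nmi): east 20.9 sin 161° = 6.80, north 20.9 cos 161° = -19.76
Leg 2 (292°, 23.9 nmi): east 23.9 sin 292° = -22.16, north 23.9 cos 292° = 8.95
Net displacement: -15.36 east, -10.81 north. Direction back to start is (15.36, 10.81): bearing = atan2(15.36, 10.81) mod 360° = 54.86° ≈ 055°.

055°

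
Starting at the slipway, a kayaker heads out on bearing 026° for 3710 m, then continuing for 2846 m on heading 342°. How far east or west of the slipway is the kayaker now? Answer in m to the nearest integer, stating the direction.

747 m east

Leg 1 (026°, 3710 m): east 3710 sin 26° = 1626.36, north 3710 cos 26° = 3334.53
Leg 2 (342°, 2846 m): east 2846 sin 342° = -879.46, north 2846 cos 342° = 2706.71
Net east component: 746.89 m.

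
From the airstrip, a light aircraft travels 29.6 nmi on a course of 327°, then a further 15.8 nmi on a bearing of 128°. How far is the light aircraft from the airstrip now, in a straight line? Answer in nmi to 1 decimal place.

Leg 1 (327°, 29.6 nmi): east 29.6 sin 327° = -16.12, north 29.6 cos 327° = 24.82
Leg 2 (128°, 15.8 nmi): east 15.8 sin 128° = 12.45, north 15.8 cos 128° = -9.73
Net: -3.67 east, 15.10 north. Distance = √((-3.67)² + (15.10)²) = 15.537 nmi.

15.5 nmi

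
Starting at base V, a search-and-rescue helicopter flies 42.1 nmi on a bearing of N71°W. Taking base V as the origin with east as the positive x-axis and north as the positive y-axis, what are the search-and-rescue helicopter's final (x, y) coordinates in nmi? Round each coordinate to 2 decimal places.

Leg 1 (N71°W, 42.1 nmi): east 42.1 sin 289° = -39.81, north 42.1 cos 289° = 13.71
Summing: -39.81 nmi east, 13.71 nmi north → (-39.81, 13.71).

(-39.81, 13.71)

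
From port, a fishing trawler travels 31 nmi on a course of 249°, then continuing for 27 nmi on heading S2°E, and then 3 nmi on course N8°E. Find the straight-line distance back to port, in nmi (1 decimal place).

Leg 1 (249°, 31 nmi): east 31 sin 249° = -28.94, north 31 cos 249° = -11.11
Leg 2 (S2°E, 27 nmi): east 27 sin 178° = 0.94, north 27 cos 178° = -26.98
Leg 3 (N8°E, 3 nmi): east 3 sin 8° = 0.42, north 3 cos 8° = 2.97
Net: -27.58 east, -35.12 north. Distance = √((-27.58)² + (-35.12)²) = 44.657 nmi.

44.7 nmi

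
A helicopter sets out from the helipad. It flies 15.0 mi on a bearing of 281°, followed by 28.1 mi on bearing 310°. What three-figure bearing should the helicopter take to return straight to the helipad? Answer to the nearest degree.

120°

Leg 1 (281°, 15.0 mi): east 15.0 sin 281° = -14.72, north 15.0 cos 281° = 2.86
Leg 2 (310°, 28.1 mi): east 28.1 sin 310° = -21.53, north 28.1 cos 310° = 18.06
Net displacement: -36.25 east, 20.92 north. Direction back to start is (36.25, -20.92): bearing = atan2(36.25, -20.92) mod 360° = 119.99° ≈ 120°.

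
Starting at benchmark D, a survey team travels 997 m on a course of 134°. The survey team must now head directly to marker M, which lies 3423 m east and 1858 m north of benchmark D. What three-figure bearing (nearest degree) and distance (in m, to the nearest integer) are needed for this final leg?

047°, 3718 m

Leg 1 (134°, 997 m): east 997 sin 134° = 717.18, north 997 cos 134° = -692.57
Current position: (717.18, -692.57). Target: (3423, 1858). Remaining: Δeast = 2705.82, Δnorth = 2550.57.
Bearing = atan2(2705.82, 2550.57) mod 360° = 46.69°; distance = √((2705.82)² + (2550.57)²) = 3718.452 m.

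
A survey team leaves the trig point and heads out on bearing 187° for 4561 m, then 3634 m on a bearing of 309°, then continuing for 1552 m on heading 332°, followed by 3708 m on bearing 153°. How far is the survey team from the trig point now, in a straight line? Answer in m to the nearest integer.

4827 m

Leg 1 (187°, 4561 m): east 4561 sin 187° = -555.85, north 4561 cos 187° = -4527.00
Leg 2 (309°, 3634 m): east 3634 sin 309° = -2824.15, north 3634 cos 309° = 2286.95
Leg 3 (332°, 1552 m): east 1552 sin 332° = -728.62, north 1552 cos 332° = 1370.33
Leg 4 (153°, 3708 m): east 3708 sin 153° = 1683.40, north 3708 cos 153° = -3303.85
Net: -2425.22 east, -4173.57 north. Distance = √((-2425.22)² + (-4173.57)²) = 4827.046 m.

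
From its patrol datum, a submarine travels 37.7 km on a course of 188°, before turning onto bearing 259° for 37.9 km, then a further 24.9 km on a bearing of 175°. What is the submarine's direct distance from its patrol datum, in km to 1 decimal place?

80.2 km

Leg 1 (188°, 37.7 km): east 37.7 sin 188° = -5.25, north 37.7 cos 188° = -37.33
Leg 2 (259°, 37.9 km): east 37.9 sin 259° = -37.20, north 37.9 cos 259° = -7.23
Leg 3 (175°, 24.9 km): east 24.9 sin 175° = 2.17, north 24.9 cos 175° = -24.81
Net: -40.28 east, -69.37 north. Distance = √((-40.28)² + (-69.37)²) = 80.217 km.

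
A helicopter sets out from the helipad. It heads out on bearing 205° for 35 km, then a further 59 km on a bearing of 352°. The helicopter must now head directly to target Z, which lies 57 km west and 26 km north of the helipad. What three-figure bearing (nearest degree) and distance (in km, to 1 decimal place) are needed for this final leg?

269°, 34.0 km

Leg 1 (205°, 35 km): east 35 sin 205° = -14.79, north 35 cos 205° = -31.72
Leg 2 (352°, 59 km): east 59 sin 352° = -8.21, north 59 cos 352° = 58.43
Current position: (-23.00, 26.71). Target: (-57, 26). Remaining: Δeast = -34.00, Δnorth = -0.71.
Bearing = atan2(-34.00, -0.71) mod 360° = 268.81°; distance = √((-34.00)² + (-0.71)²) = 34.004 km.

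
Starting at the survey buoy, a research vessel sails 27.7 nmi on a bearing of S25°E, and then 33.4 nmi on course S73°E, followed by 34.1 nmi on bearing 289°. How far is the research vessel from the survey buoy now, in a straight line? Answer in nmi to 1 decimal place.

Leg 1 (S25°E, 27.7 nmi): east 27.7 sin 155° = 11.71, north 27.7 cos 155° = -25.10
Leg 2 (S73°E, 33.4 nmi): east 33.4 sin 107° = 31.94, north 33.4 cos 107° = -9.77
Leg 3 (289°, 34.1 nmi): east 34.1 sin 289° = -32.24, north 34.1 cos 289° = 11.10
Net: 11.40 east, -23.77 north. Distance = √((11.40)² + (-23.77)²) = 26.363 nmi.

26.4 nmi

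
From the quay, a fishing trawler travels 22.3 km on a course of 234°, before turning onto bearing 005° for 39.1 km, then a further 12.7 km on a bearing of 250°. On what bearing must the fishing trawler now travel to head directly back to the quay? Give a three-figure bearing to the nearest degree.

129°

Leg 1 (234°, 22.3 km): east 22.3 sin 234° = -18.04, north 22.3 cos 234° = -13.11
Leg 2 (005°, 39.1 km): east 39.1 sin 5° = 3.41, north 39.1 cos 5° = 38.95
Leg 3 (250°, 12.7 km): east 12.7 sin 250° = -11.93, north 12.7 cos 250° = -4.34
Net displacement: -26.57 east, 21.50 north. Direction back to start is (26.57, -21.50): bearing = atan2(26.57, -21.50) mod 360° = 128.98° ≈ 129°.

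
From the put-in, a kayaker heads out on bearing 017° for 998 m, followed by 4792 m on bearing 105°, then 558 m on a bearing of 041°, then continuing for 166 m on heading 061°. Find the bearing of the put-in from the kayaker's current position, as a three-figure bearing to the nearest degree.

Leg 1 (017°, 998 m): east 998 sin 17° = 291.79, north 998 cos 17° = 954.39
Leg 2 (105°, 4792 m): east 4792 sin 105° = 4628.72, north 4792 cos 105° = -1240.26
Leg 3 (041°, 558 m): east 558 sin 41° = 366.08, north 558 cos 41° = 421.13
Leg 4 (061°, 166 m): east 166 sin 61° = 145.19, north 166 cos 61° = 80.48
Net displacement: 5431.77 east, 215.74 north. Direction back to start is (-5431.77, -215.74): bearing = atan2(-5431.77, -215.74) mod 360° = 267.73° ≈ 268°.

268°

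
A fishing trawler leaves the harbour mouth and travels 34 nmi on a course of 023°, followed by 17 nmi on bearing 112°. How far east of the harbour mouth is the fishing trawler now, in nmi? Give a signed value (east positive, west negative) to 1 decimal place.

29.0 nmi

Leg 1 (023°, 34 nmi): east 34 sin 23° = 13.28, north 34 cos 23° = 31.30
Leg 2 (112°, 17 nmi): east 17 sin 112° = 15.76, north 17 cos 112° = -6.37
Net east component: 29.05 nmi.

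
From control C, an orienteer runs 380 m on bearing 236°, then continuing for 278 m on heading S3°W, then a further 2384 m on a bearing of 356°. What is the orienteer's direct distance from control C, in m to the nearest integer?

1952 m

Leg 1 (236°, 380 m): east 380 sin 236° = -315.03, north 380 cos 236° = -212.49
Leg 2 (S3°W, 278 m): east 278 sin 183° = -14.55, north 278 cos 183° = -277.62
Leg 3 (356°, 2384 m): east 2384 sin 356° = -166.30, north 2384 cos 356° = 2378.19
Net: -495.88 east, 1888.08 north. Distance = √((-495.88)² + (1888.08)²) = 1952.114 m.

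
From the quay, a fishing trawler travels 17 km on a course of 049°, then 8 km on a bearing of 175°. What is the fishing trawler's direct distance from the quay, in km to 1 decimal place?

13.9 km

Leg 1 (049°, 17 km): east 17 sin 49° = 12.83, north 17 cos 49° = 11.15
Leg 2 (175°, 8 km): east 8 sin 175° = 0.70, north 8 cos 175° = -7.97
Net: 13.53 east, 3.18 north. Distance = √((13.53)² + (3.18)²) = 13.897 km.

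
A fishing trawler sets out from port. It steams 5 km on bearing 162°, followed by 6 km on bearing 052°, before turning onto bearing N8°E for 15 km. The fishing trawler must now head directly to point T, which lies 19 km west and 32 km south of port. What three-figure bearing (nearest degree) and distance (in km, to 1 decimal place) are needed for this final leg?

Leg 1 (162°, 5 km): east 5 sin 162° = 1.55, north 5 cos 162° = -4.76
Leg 2 (052°, 6 km): east 6 sin 52° = 4.73, north 6 cos 52° = 3.69
Leg 3 (N8°E, 15 km): east 15 sin 8° = 2.09, north 15 cos 8° = 14.85
Current position: (8.36, 13.79). Target: (-19, -32). Remaining: Δeast = -27.36, Δnorth = -45.79.
Bearing = atan2(-27.36, -45.79) mod 360° = 210.86°; distance = √((-27.36)² + (-45.79)²) = 53.344 km.

211°, 53.3 km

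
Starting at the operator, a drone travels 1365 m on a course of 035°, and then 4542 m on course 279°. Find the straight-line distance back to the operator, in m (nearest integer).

4130 m

Leg 1 (035°, 1365 m): east 1365 sin 35° = 782.93, north 1365 cos 35° = 1118.14
Leg 2 (279°, 4542 m): east 4542 sin 279° = -4486.08, north 4542 cos 279° = 710.53
Net: -3703.15 east, 1828.67 north. Distance = √((-3703.15)² + (1828.67)²) = 4130.053 m.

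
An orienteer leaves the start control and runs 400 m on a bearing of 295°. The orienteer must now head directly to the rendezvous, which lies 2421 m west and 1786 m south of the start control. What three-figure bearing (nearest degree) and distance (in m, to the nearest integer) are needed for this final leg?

Leg 1 (295°, 400 m): east 400 sin 295° = -362.52, north 400 cos 295° = 169.05
Current position: (-362.52, 169.05). Target: (-2421, -1786). Remaining: Δeast = -2058.48, Δnorth = -1955.05.
Bearing = atan2(-2058.48, -1955.05) mod 360° = 226.48°; distance = √((-2058.48)² + (-1955.05)²) = 2838.932 m.

226°, 2839 m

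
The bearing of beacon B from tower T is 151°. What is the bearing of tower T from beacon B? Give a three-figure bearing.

Back-bearing = 151° + 180° = 331°.

331°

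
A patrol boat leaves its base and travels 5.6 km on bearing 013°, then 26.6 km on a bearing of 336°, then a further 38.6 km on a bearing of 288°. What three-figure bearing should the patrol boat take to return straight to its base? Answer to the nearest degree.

132°

Leg 1 (013°, 5.6 km): east 5.6 sin 13° = 1.26, north 5.6 cos 13° = 5.46
Leg 2 (336°, 26.6 km): east 26.6 sin 336° = -10.82, north 26.6 cos 336° = 24.30
Leg 3 (288°, 38.6 km): east 38.6 sin 288° = -36.71, north 38.6 cos 288° = 11.93
Net displacement: -46.27 east, 41.68 north. Direction back to start is (46.27, -41.68): bearing = atan2(46.27, -41.68) mod 360° = 132.02° ≈ 132°.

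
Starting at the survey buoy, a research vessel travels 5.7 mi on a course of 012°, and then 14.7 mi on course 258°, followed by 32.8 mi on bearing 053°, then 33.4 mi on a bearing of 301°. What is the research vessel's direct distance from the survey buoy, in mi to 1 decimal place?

42.4 mi

Leg 1 (012°, 5.7 mi): east 5.7 sin 12° = 1.19, north 5.7 cos 12° = 5.58
Leg 2 (258°, 14.7 mi): east 14.7 sin 258° = -14.38, north 14.7 cos 258° = -3.06
Leg 3 (053°, 32.8 mi): east 32.8 sin 53° = 26.20, north 32.8 cos 53° = 19.74
Leg 4 (301°, 33.4 mi): east 33.4 sin 301° = -28.63, north 33.4 cos 301° = 17.20
Net: -15.63 east, 39.46 north. Distance = √((-15.63)² + (39.46)²) = 42.443 mi.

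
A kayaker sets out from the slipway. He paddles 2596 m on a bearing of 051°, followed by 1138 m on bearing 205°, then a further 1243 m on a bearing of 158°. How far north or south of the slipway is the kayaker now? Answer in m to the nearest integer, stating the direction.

Leg 1 (051°, 2596 m): east 2596 sin 51° = 2017.47, north 2596 cos 51° = 1633.72
Leg 2 (205°, 1138 m): east 1138 sin 205° = -480.94, north 1138 cos 205° = -1031.38
Leg 3 (158°, 1243 m): east 1243 sin 158° = 465.64, north 1243 cos 158° = -1152.49
Net north component: -550.15 m.

550 m south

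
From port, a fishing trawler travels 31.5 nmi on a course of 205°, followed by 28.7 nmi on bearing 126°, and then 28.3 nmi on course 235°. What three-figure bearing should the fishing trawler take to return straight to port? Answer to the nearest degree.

012°

Leg 1 (205°, 31.5 nmi): east 31.5 sin 205° = -13.31, north 31.5 cos 205° = -28.55
Leg 2 (126°, 28.7 nmi): east 28.7 sin 126° = 23.22, north 28.7 cos 126° = -16.87
Leg 3 (235°, 28.3 nmi): east 28.3 sin 235° = -23.18, north 28.3 cos 235° = -16.23
Net displacement: -13.28 east, -61.65 north. Direction back to start is (13.28, 61.65): bearing = atan2(13.28, 61.65) mod 360° = 12.15° ≈ 012°.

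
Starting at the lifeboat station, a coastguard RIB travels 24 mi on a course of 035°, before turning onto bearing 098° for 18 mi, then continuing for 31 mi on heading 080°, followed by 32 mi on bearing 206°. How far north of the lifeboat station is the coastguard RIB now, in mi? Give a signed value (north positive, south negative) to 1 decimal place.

-6.2 mi

Leg 1 (035°, 24 mi): east 24 sin 35° = 13.77, north 24 cos 35° = 19.66
Leg 2 (098°, 18 mi): east 18 sin 98° = 17.82, north 18 cos 98° = -2.51
Leg 3 (080°, 31 mi): east 31 sin 80° = 30.53, north 31 cos 80° = 5.38
Leg 4 (206°, 32 mi): east 32 sin 206° = -14.03, north 32 cos 206° = -28.76
Net north component: -6.22 mi.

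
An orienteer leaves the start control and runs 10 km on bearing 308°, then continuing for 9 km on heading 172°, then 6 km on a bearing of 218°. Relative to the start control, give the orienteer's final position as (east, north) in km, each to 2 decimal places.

(-10.32, -7.48)

Leg 1 (308°, 10 km): east 10 sin 308° = -7.88, north 10 cos 308° = 6.16
Leg 2 (172°, 9 km): east 9 sin 172° = 1.25, north 9 cos 172° = -8.91
Leg 3 (218°, 6 km): east 6 sin 218° = -3.69, north 6 cos 218° = -4.73
Summing: -10.32 km east, -7.48 km north → (-10.32, -7.48).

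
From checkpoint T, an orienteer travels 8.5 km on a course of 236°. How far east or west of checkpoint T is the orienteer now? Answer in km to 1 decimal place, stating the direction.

7.0 km west

Leg 1 (236°, 8.5 km): east 8.5 sin 236° = -7.05, north 8.5 cos 236° = -4.75
Net east component: -7.05 km.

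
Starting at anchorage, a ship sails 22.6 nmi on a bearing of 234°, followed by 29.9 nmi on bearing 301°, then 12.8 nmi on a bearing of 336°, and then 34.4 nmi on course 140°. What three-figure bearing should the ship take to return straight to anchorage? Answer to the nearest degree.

Leg 1 (234°, 22.6 nmi): east 22.6 sin 234° = -18.28, north 22.6 cos 234° = -13.28
Leg 2 (301°, 29.9 nmi): east 29.9 sin 301° = -25.63, north 29.9 cos 301° = 15.40
Leg 3 (336°, 12.8 nmi): east 12.8 sin 336° = -5.21, north 12.8 cos 336° = 11.69
Leg 4 (140°, 34.4 nmi): east 34.4 sin 140° = 22.11, north 34.4 cos 140° = -26.35
Net displacement: -27.01 east, -12.54 north. Direction back to start is (27.01, 12.54): bearing = atan2(27.01, 12.54) mod 360° = 65.09° ≈ 065°.

065°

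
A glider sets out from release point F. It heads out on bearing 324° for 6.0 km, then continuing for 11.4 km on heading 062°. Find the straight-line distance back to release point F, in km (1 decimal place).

Leg 1 (324°, 6.0 km): east 6.0 sin 324° = -3.53, north 6.0 cos 324° = 4.85
Leg 2 (062°, 11.4 km): east 11.4 sin 62° = 10.07, north 11.4 cos 62° = 5.35
Net: 6.54 east, 10.21 north. Distance = √((6.54)² + (10.21)²) = 12.121 km.

12.1 km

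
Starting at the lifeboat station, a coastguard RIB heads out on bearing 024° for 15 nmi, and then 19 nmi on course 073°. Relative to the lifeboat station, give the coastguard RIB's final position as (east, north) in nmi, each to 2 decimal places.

Leg 1 (024°, 15 nmi): east 15 sin 24° = 6.10, north 15 cos 24° = 13.70
Leg 2 (073°, 19 nmi): east 19 sin 73° = 18.17, north 19 cos 73° = 5.56
Summing: 24.27 nmi east, 19.26 nmi north → (24.27, 19.26).

(24.27, 19.26)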